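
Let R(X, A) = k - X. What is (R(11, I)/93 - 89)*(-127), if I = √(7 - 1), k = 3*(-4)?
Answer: 1054100/93 ≈ 11334.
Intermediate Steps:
k = -12
I = √6 ≈ 2.4495
R(X, A) = -12 - X
(R(11, I)/93 - 89)*(-127) = ((-12 - 1*11)/93 - 89)*(-127) = ((-12 - 11)*(1/93) - 89)*(-127) = (-23*1/93 - 89)*(-127) = (-23/93 - 89)*(-127) = -8300/93*(-127) = 1054100/93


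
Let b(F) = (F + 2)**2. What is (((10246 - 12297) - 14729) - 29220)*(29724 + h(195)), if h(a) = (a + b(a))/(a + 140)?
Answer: -91968204800/67 ≈ -1.3727e+9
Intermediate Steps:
b(F) = (2 + F)**2
h(a) = (a + (2 + a)**2)/(140 + a) (h(a) = (a + (2 + a)**2)/(a + 140) = (a + (2 + a)**2)/(140 + a))
(((10246 - 12297) - 14729) - 29220)*(29724 + h(195)) = (((10246 - 12297) - 14729) - 29220)*(29724 + (195 + (2 + 195)**2)/(140 + 195)) = ((-2051 - 14729) - 29220)*(29724 + (195 + 197**2)/335) = (-16780 - 29220)*(29724 + (195 + 38809)/335) = -46000*(29724 + (1/335)*39004) = -46000*(29724 + 39004/335) = -46000*9996544/335 = -91968204800/67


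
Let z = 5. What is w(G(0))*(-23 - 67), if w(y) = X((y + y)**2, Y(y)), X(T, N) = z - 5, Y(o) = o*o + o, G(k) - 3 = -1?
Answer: 0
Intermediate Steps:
G(k) = 2 (G(k) = 3 - 1 = 2)
Y(o) = o + o**2 (Y(o) = o**2 + o = o + o**2)
X(T, N) = 0 (X(T, N) = 5 - 5 = 0)
w(y) = 0
w(G(0))*(-23 - 67) = 0*(-23 - 67) = 0*(-90) = 0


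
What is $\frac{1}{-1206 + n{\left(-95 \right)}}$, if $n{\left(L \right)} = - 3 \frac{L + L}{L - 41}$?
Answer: $- \frac{68}{82293} \approx -0.00082632$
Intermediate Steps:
$n{\left(L \right)} = - \frac{6 L}{-41 + L}$ ($n{\left(L \right)} = - 3 \frac{2 L}{-41 + L} = - \frac{6 L}{-41 + L}$)
$\frac{1}{-1206 + n{\left(-95 \right)}} = \frac{1}{-1206 - - \frac{570}{-41 - 95}} = \frac{1}{-1206 - - \frac{570}{-136}} = \frac{1}{-1206 - \left(-570\right) \left(- \frac{1}{136}\right)} = \frac{1}{-1206 - \frac{285}{68}} = \frac{1}{- \frac{82293}{68}} = - \frac{68}{82293}$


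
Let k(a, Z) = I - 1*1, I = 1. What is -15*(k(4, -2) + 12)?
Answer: -180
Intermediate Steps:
k(a, Z) = 0 (k(a, Z) = 1 - 1*1 = 1 - 1 = 0)
-15*(k(4, -2) + 12) = -15*(0 + 12) = -15*12 = -180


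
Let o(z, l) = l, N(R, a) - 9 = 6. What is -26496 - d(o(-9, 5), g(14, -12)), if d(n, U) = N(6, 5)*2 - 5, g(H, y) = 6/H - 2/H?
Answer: -26521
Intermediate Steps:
N(R, a) = 15 (N(R, a) = 9 + 6 = 15)
g(H, y) = 4/H
d(n, U) = 25 (d(n, U) = 15*2 - 5 = 30 - 5 = 25)
-26496 - d(o(-9, 5), g(14, -12)) = -26496 - 1*25 = -26496 - 25 = -26521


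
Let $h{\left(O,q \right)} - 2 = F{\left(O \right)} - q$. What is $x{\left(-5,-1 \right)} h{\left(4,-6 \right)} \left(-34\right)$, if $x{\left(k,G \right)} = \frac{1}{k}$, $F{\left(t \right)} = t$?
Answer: $\frac{408}{5} \approx 81.6$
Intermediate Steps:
$h{\left(O,q \right)} = 2 + O - q$ ($h{\left(O,q \right)} = 2 + \left(O - q\right) = 2 + O - q$)
$x{\left(-5,-1 \right)} h{\left(4,-6 \right)} \left(-34\right) = \frac{2 + 4 - -6}{-5} \left(-34\right) = - \frac{2 + 4 + 6}{5} \left(-34\right) = \left(- \frac{1}{5}\right) 12 \left(-34\right) = \left(- \frac{12}{5}\right) \left(-34\right) = \frac{408}{5}$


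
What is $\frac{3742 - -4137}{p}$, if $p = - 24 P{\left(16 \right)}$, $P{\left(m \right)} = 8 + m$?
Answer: $- \frac{7879}{576} \approx -13.679$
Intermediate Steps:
$p = -576$ ($p = - 24 \left(8 + 16\right) = \left(-24\right) 24 = -576$)
$\frac{3742 - -4137}{p} = \frac{3742 - -4137}{-576} = \left(3742 + 4137\right) \left(- \frac{1}{576}\right) = 7879 \left(- \frac{1}{576}\right) = - \frac{7879}{576}$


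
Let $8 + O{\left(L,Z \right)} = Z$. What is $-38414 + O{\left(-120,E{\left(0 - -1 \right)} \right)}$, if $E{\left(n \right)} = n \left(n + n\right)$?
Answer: $-38420$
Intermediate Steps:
$E{\left(n \right)} = 2 n^{2}$ ($E{\left(n \right)} = n 2 n = 2 n^{2}$)
$O{\left(L,Z \right)} = -8 + Z$
$-38414 + O{\left(-120,E{\left(0 - -1 \right)} \right)} = -38414 - \left(8 - 2 \left(0 - -1\right)^{2}\right) = -38414 - \left(8 - 2 \left(0 + 1\right)^{2}\right) = -38414 - \left(8 - 2 \cdot 1^{2}\right) = -38414 + \left(-8 + 2 \cdot 1\right) = -38414 + \left(-8 + 2\right) = -38414 - 6 = -38420$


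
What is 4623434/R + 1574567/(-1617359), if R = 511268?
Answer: 3336363434925/413451950606 ≈ 8.0695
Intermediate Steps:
4623434/R + 1574567/(-1617359) = 4623434/511268 + 1574567/(-1617359) = 4623434*(1/511268) + 1574567*(-1/1617359) = 2311717/255634 - 1574567/1617359 = 3336363434925/413451950606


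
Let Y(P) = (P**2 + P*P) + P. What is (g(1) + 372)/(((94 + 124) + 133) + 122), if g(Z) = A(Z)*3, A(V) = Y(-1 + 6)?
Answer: 537/473 ≈ 1.1353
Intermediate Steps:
Y(P) = P + 2*P**2 (Y(P) = (P**2 + P**2) + P = 2*P**2 + P = P + 2*P**2)
A(V) = 55 (A(V) = (-1 + 6)*(1 + 2*(-1 + 6)) = 5*(1 + 2*5) = 5*(1 + 10) = 5*11 = 55)
g(Z) = 165 (g(Z) = 55*3 = 165)
(g(1) + 372)/(((94 + 124) + 133) + 122) = (165 + 372)/(((94 + 124) + 133) + 122) = 537/((218 + 133) + 122) = 537/(351 + 122) = 537/473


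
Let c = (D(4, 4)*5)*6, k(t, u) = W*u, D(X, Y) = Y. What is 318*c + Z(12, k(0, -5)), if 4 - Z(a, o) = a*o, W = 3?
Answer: 38344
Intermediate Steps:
k(t, u) = 3*u
c = 120 (c = (4*5)*6 = 20*6 = 120)
Z(a, o) = 4 - a*o
318*c + Z(12, k(0, -5)) = 318*120 + (4 - 1*12*3*(-5)) = 38160 + (4 - 1*12*(-15)) = 38160 + (4 + 180) = 38160 + 184 = 38344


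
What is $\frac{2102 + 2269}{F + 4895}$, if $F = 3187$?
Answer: $\frac{1457}{2694} \approx 0.54083$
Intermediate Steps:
$\frac{2102 + 2269}{F + 4895} = \frac{2102 + 2269}{3187 + 4895} = \frac{4371}{8082} = 4371 \cdot \frac{1}{8082} = \frac{1457}{2694}$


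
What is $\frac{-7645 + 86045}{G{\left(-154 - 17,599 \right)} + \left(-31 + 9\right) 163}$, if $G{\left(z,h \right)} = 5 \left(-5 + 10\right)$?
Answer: $- \frac{78400}{3561} \approx -22.016$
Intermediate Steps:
$G{\left(z,h \right)} = 25$ ($G{\left(z,h \right)} = 5 \cdot 5 = 25$)
$\frac{-7645 + 86045}{G{\left(-154 - 17,599 \right)} + \left(-31 + 9\right) 163} = \frac{-7645 + 86045}{25 + \left(-31 + 9\right) 163} = \frac{78400}{25 - 3586} = \frac{78400}{-3561} = 78400 \left(- \frac{1}{3561}\right) = - \frac{78400}{3561}$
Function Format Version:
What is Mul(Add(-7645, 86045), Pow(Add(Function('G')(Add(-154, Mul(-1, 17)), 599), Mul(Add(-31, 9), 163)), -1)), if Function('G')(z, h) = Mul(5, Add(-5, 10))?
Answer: Rational(-78400, 3561) ≈ -22.016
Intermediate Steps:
Function('G')(z, h) = 25 (Function('G')(z, h) = Mul(5, 5) = 25)
Mul(Add(-7645, 86045), Pow(Add(Function('G')(Add(-154, Mul(-1, 17)), 599), Mul(Add(-31, 9), 163)), -1)) = Mul(Add(-7645, 86045), Pow(Add(25, Mul(Add(-31, 9), 163)), -1)) = Mul(78400, Pow(Add(25, Mul(-22, 163)), -1)) = Mul(78400, Pow(Add(25, -3586), -1)) = Mul(78400, Pow(-3561, -1)) = Mul(78400, Rational(-1, 3561)) = Rational(-78400, 3561)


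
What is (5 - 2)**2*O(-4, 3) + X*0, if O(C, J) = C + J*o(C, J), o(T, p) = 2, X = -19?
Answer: 18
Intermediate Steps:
O(C, J) = C + 2*J (O(C, J) = C + J*2 = C + 2*J)
(5 - 2)**2*O(-4, 3) + X*0 = (5 - 2)**2*(-4 + 2*3) - 19*0 = 3**2*(-4 + 6) + 0 = 9*2 + 0 = 18 + 0 = 18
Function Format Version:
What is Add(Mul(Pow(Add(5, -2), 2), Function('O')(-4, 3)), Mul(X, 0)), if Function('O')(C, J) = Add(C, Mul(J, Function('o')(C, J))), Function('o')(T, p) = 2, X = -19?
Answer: 18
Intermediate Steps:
Function('O')(C, J) = Add(C, Mul(2, J)) (Function('O')(C, J) = Add(C, Mul(J, 2)) = Add(C, Mul(2, J)))
Add(Mul(Pow(Add(5, -2), 2), Function('O')(-4, 3)), Mul(X, 0)) = Add(Mul(Pow(Add(5, -2), 2), Add(-4, Mul(2, 3))), Mul(-19, 0)) = Add(Mul(Pow(3, 2), Add(-4, 6)), 0) = Add(Mul(9, 2), 0) = Add(18, 0) = 18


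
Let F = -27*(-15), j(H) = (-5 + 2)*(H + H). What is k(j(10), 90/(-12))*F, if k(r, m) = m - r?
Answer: 42525/2 ≈ 21263.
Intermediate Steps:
j(H) = -6*H
F = 405
k(j(10), 90/(-12))*F = (90/(-12) - (-6)*10)*405 = (90*(-1/12) - 1*(-60))*405 = (-15/2 + 60)*405 = (105/2)*405 = 42525/2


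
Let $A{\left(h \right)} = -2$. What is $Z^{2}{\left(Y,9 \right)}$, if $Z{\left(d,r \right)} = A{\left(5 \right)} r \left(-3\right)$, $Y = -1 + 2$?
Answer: $2916$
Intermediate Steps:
$Y = 1$
$Z{\left(d,r \right)} = 6 r$ ($Z{\left(d,r \right)} = - 2 r \left(-3\right) = 6 r$)
$Z^{2}{\left(Y,9 \right)} = \left(6 \cdot 9\right)^{2} = 54^{2} = 2916$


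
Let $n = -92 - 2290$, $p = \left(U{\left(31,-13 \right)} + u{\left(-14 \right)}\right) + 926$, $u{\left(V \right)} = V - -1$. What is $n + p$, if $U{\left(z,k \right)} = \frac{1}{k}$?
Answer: $- \frac{19098}{13} \approx -1469.1$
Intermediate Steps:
$u{\left(V \right)} = 1 + V$ ($u{\left(V \right)} = V + 1 = 1 + V$)
$p = \frac{11868}{13}$ ($p = \left(\frac{1}{-13} + \left(1 - 14\right)\right) + 926 = \left(- \frac{1}{13} - 13\right) + 926 = - \frac{170}{13} + 926 = \frac{11868}{13} \approx 912.92$)
$n = -2382$
$n + p = -2382 + \frac{11868}{13} = - \frac{19098}{13}$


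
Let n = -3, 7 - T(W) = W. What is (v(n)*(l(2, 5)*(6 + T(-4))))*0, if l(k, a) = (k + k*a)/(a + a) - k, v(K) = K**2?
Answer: 0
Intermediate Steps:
T(W) = 7 - W
l(k, a) = -k + (k + a*k)/(2*a) (l(k, a) = (k + a*k)/((2*a)) - k = (k + a*k)*(1/(2*a)) - k = (k + a*k)/(2*a) - k = -k + (k + a*k)/(2*a))
(v(n)*(l(2, 5)*(6 + T(-4))))*0 = ((-3)**2*(((1/2)*2*(1 - 1*5)/5)*(6 + (7 - 1*(-4)))))*0 = (9*(((1/2)*2*(1/5)*(1 - 5))*(6 + (7 + 4))))*0 = (9*(((1/2)*2*(1/5)*(-4))*(6 + 11)))*0 = (9*(-4/5*17))*0 = (9*(-68/5))*0 = -612/5*0 = 0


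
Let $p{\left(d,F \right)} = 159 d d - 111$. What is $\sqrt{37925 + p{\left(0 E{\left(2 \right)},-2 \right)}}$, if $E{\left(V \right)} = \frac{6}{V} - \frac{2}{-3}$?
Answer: $\sqrt{37814} \approx 194.46$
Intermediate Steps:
$E{\left(V \right)} = \frac{2}{3} + \frac{6}{V}$ ($E{\left(V \right)} = \frac{6}{V} - - \frac{2}{3} = \frac{6}{V} + \frac{2}{3} = \frac{2}{3} + \frac{6}{V}$)
$p{\left(d,F \right)} = -111 + 159 d^{2}$ ($p{\left(d,F \right)} = 159 d^{2} - 111 = -111 + 159 d^{2}$)
$\sqrt{37925 + p{\left(0 E{\left(2 \right)},-2 \right)}} = \sqrt{37925 - \left(111 - 159 \left(0 \left(\frac{2}{3} + \frac{6}{2}\right)\right)^{2}\right)} = \sqrt{37925 - \left(111 - 159 \left(0 \left(\frac{2}{3} + 6 \cdot \frac{1}{2}\right)\right)^{2}\right)} = \sqrt{37925 - \left(111 - 159 \left(0 \left(\frac{2}{3} + 3\right)\right)^{2}\right)} = \sqrt{37925 - \left(111 - 159 \left(0 \cdot \frac{11}{3}\right)^{2}\right)} = \sqrt{37925 - \left(111 - 159 \cdot 0^{2}\right)} = \sqrt{37925 + \left(-111 + 159 \cdot 0\right)} = \sqrt{37925 + \left(-111 + 0\right)} = \sqrt{37925 - 111} = \sqrt{37814}$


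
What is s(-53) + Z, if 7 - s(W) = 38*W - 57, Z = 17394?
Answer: 19472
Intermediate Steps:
s(W) = 64 - 38*W (s(W) = 7 - (38*W - 57) = 7 - (-57 + 38*W) = 7 + (57 - 38*W) = 64 - 38*W)
s(-53) + Z = (64 - 38*(-53)) + 17394 = (64 + 2014) + 17394 = 2078 + 17394 = 19472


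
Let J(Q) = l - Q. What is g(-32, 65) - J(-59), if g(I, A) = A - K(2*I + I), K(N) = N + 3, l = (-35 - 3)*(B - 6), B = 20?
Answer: 631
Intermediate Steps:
l = -532 (l = (-35 - 3)*(20 - 6) = -38*14 = -532)
K(N) = 3 + N
g(I, A) = -3 + A - 3*I (g(I, A) = A - (3 + (2*I + I)) = A - (3 + 3*I) = A + (-3 - 3*I) = -3 + A - 3*I)
J(Q) = -532 - Q
g(-32, 65) - J(-59) = (-3 + 65 - 3*(-32)) - (-532 - 1*(-59)) = (-3 + 65 + 96) - (-532 + 59) = 158 - 1*(-473) = 158 + 473 = 631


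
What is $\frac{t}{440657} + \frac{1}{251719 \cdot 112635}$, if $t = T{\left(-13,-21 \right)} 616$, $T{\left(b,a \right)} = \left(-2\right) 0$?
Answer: $\frac{1}{28352369565} \approx 3.527 \cdot 10^{-11}$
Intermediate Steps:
$T{\left(b,a \right)} = 0$
$t = 0$ ($t = 0 \cdot 616 = 0$)
$\frac{t}{440657} + \frac{1}{251719 \cdot 112635} = \frac{0}{440657} + \frac{1}{251719 \cdot 112635} = 0 \cdot \frac{1}{440657} + \frac{1}{251719} \cdot \frac{1}{112635} = 0 + \frac{1}{28352369565} = \frac{1}{28352369565}$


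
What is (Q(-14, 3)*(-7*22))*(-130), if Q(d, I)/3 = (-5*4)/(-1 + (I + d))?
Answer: 100100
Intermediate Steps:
Q(d, I) = -60/(-1 + I + d) (Q(d, I) = 3*((-5*4)/(-1 + (I + d))) = 3*(-20/(-1 + I + d)) = -60/(-1 + I + d))
(Q(-14, 3)*(-7*22))*(-130) = ((-60/(-1 + 3 - 14))*(-7*22))*(-130) = (-60/(-12)*(-154))*(-130) = (-60*(-1/12)*(-154))*(-130) = (5*(-154))*(-130) = -770*(-130) = 100100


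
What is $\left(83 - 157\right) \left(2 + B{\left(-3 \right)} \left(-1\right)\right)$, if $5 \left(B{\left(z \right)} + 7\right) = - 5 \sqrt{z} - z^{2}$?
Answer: $- \frac{3996}{5} - 74 i \sqrt{3} \approx -799.2 - 128.17 i$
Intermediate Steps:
$B{\left(z \right)} = -7 - \sqrt{z} - \frac{z^{2}}{5}$ ($B{\left(z \right)} = -7 + \frac{- 5 \sqrt{z} - z^{2}}{5} = -7 + \frac{- z^{2} - 5 \sqrt{z}}{5} = -7 - \left(\sqrt{z} + \frac{z^{2}}{5}\right) = -7 - \sqrt{z} - \frac{z^{2}}{5}$)
$\left(83 - 157\right) \left(2 + B{\left(-3 \right)} \left(-1\right)\right) = \left(83 - 157\right) \left(2 + \left(-7 - \sqrt{-3} - \frac{\left(-3\right)^{2}}{5}\right) \left(-1\right)\right) = - 74 \left(2 + \left(-7 - i \sqrt{3} - \frac{9}{5}\right) \left(-1\right)\right) = - 74 \left(2 + \left(- \frac{44}{5} - i \sqrt{3}\right) \left(-1\right)\right) = - 74 \left(2 + \left(\frac{44}{5} + i \sqrt{3}\right)\right) = - 74 \left(\frac{54}{5} + i \sqrt{3}\right) = - \frac{3996}{5} - 74 i \sqrt{3}$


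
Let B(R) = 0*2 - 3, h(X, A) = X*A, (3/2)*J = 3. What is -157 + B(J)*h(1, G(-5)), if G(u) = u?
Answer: -142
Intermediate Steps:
J = 2 (J = (⅔)*3 = 2)
h(X, A) = A*X
B(R) = -3 (B(R) = 0 - 3 = -3)
-157 + B(J)*h(1, G(-5)) = -157 - (-15) = -157 - 3*(-5) = -157 + 15 = -142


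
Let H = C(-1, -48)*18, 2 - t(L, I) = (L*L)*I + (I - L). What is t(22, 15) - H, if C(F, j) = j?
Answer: -6387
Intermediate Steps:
t(L, I) = 2 + L - I - I*L**2 (t(L, I) = 2 - ((L*L)*I + (I - L)) = 2 - (L**2*I + (I - L)) = 2 - (I*L**2 + (I - L)) = 2 - (I - L + I*L**2) = 2 + (L - I - I*L**2) = 2 + L - I - I*L**2)
H = -864 (H = -48*18 = -864)
t(22, 15) - H = (2 + 22 - 1*15 - 1*15*22**2) - 1*(-864) = (2 + 22 - 15 - 1*15*484) + 864 = (2 + 22 - 15 - 7260) + 864 = -7251 + 864 = -6387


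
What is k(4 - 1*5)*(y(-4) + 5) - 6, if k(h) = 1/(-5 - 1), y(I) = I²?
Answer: -19/2 ≈ -9.5000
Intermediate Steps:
k(h) = -⅙ (k(h) = 1/(-6) = -⅙)
k(4 - 1*5)*(y(-4) + 5) - 6 = -((-4)² + 5)/6 - 6 = -(16 + 5)/6 - 6 = -⅙*21 - 6 = -7/2 - 6 = -19/2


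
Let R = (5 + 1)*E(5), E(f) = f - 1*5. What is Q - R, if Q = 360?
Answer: 360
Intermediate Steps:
E(f) = -5 + f (E(f) = f - 5 = -5 + f)
R = 0 (R = (5 + 1)*(-5 + 5) = 6*0 = 0)
Q - R = 360 - 1*0 = 360 + 0 = 360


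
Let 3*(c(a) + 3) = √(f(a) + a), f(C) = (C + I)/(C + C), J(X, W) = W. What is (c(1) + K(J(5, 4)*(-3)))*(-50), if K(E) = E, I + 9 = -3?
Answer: 750 - 25*I*√2 ≈ 750.0 - 35.355*I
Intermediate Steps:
I = -12 (I = -9 - 3 = -12)
f(C) = (-12 + C)/(2*C) (f(C) = (C - 12)/(C + C) = (-12 + C)/((2*C)) = (-12 + C)*(1/(2*C)) = (-12 + C)/(2*C))
c(a) = -3 + √(a + (-12 + a)/(2*a))/3 (c(a) = -3 + √((-12 + a)/(2*a) + a)/3 = -3 + √(a + (-12 + a)/(2*a))/3)
(c(1) + K(J(5, 4)*(-3)))*(-50) = ((-3 + √(2 - 24/1 + 4*1)/6) + 4*(-3))*(-50) = ((-3 + √(2 - 24*1 + 4)/6) - 12)*(-50) = ((-3 + √(2 - 24 + 4)/6) - 12)*(-50) = ((-3 + √(-18)/6) - 12)*(-50) = ((-3 + (3*I*√2)/6) - 12)*(-50) = ((-3 + I*√2/2) - 12)*(-50) = (-15 + I*√2/2)*(-50) = 750 - 25*I*√2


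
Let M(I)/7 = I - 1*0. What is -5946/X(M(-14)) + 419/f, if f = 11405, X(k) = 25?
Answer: -13560731/57025 ≈ -237.80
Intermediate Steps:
M(I) = 7*I (M(I) = 7*(I - 1*0) = 7*(I + 0) = 7*I)
-5946/X(M(-14)) + 419/f = -5946/25 + 419/11405 = -13560731/57025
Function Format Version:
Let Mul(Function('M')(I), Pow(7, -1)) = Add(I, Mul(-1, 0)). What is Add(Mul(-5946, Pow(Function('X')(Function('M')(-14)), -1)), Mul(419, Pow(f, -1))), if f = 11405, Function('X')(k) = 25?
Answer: Rational(-13560731, 57025) ≈ -237.80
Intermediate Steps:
Function('M')(I) = Mul(7, I) (Function('M')(I) = Mul(7, Add(I, Mul(-1, 0))) = Mul(7, Add(I, 0)) = Mul(7, I))
Add(Mul(-5946, Pow(Function('X')(Function('M')(-14)), -1)), Mul(419, Pow(f, -1))) = Add(Mul(-5946, Pow(25, -1)), Mul(419, Pow(11405, -1))) = Add(Mul(-5946, Rational(1, 25)), Mul(419, Rational(1, 11405))) = Add(Rational(-5946, 25), Rational(419, 11405)) = Rational(-13560731, 57025)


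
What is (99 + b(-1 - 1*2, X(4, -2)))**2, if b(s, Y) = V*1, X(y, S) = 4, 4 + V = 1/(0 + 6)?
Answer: 326041/36 ≈ 9056.7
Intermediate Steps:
V = -23/6 (V = -4 + 1/(0 + 6) = -4 + 1/6 = -23/6 ≈ -3.8333)
b(s, Y) = -23/6 (b(s, Y) = -23/6*1 = -23/6)
(99 + b(-1 - 1*2, X(4, -2)))**2 = (99 - 23/6)**2 = (571/6)**2 = 326041/36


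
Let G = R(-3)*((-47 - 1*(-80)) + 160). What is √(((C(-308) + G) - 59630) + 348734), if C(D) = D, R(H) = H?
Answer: √288217 ≈ 536.86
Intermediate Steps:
G = -579 (G = -3*((-47 - 1*(-80)) + 160) = -3*((-47 + 80) + 160) = -3*(33 + 160) = -3*193 = -579)
√(((C(-308) + G) - 59630) + 348734) = √(((-308 - 579) - 59630) + 348734) = √((-887 - 59630) + 348734) = √(-60517 + 348734) = √288217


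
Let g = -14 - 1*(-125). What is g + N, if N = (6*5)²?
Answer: 1011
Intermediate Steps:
N = 900 (N = 30² = 900)
g = 111 (g = -14 + 125 = 111)
g + N = 111 + 900 = 1011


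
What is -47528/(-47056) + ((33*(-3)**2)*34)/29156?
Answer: 29076529/21436949 ≈ 1.3564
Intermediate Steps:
-47528/(-47056) + ((33*(-3)**2)*34)/29156 = -47528*(-1/47056) + ((33*9)*34)*(1/29156) = 5941/5882 + (297*34)*(1/29156) = 5941/5882 + 10098*(1/29156) = 5941/5882 + 5049/14578 = 29076529/21436949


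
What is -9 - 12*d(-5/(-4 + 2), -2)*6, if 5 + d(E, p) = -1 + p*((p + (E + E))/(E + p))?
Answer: 1287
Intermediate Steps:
d(E, p) = -6 + p*(p + 2*E)/(E + p) (d(E, p) = -5 + (-1 + p*((p + (E + E))/(E + p))) = -5 + (-1 + p*((p + 2*E)/(E + p))) = -5 + (-1 + p*(p + 2*E)/(E + p)) = -6 + p*(p + 2*E)/(E + p))
-9 - 12*d(-5/(-4 + 2), -2)*6 = -9 - 12*((-2)² - (-30)/(-4 + 2) - 6*(-2) + 2*(-5/(-4 + 2))*(-2))/(-5/(-4 + 2) - 2)*6 = -9 - 12*(4 - (-30)/(-2) + 12 + 2*(-5/(-2))*(-2))/(-5/(-2) - 2)*6 = -9 - 12*(4 - (-30)*(-1)/2 + 12 + 2*(-5*(-½))*(-2))/(-5*(-½) - 2)*6 = -9 - 12*(4 - 6*5/2 + 12 + 2*(5/2)*(-2))/(5/2 - 2)*6 = -9 - 12*(4 - 15 + 12 - 10)/(½)*6 = -9 - 12*2*(-9)*6 = -9 - (-216)*6 = -9 - 12*(-108) = -9 + 1296 = 1287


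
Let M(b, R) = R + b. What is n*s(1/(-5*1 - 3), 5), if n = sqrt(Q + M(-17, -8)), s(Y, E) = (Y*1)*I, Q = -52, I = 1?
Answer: -I*sqrt(77)/8 ≈ -1.0969*I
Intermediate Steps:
s(Y, E) = Y (s(Y, E) = (Y*1)*1 = Y*1 = Y)
n = I*sqrt(77) (n = sqrt(-52 + (-8 - 17)) = sqrt(-52 - 25) = sqrt(-77) = I*sqrt(77) ≈ 8.775*I)
n*s(1/(-5*1 - 3), 5) = (I*sqrt(77))/(-5*1 - 3) = (I*sqrt(77))/(-5 - 3) = (I*sqrt(77))/(-8) = (I*sqrt(77))*(-1/8) = -I*sqrt(77)/8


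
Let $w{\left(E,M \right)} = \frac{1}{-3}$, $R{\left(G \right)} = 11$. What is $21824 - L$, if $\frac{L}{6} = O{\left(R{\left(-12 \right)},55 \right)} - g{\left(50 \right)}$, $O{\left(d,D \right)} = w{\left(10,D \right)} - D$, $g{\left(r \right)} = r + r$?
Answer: $22756$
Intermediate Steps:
$w{\left(E,M \right)} = - \frac{1}{3}$
$g{\left(r \right)} = 2 r$
$O{\left(d,D \right)} = - \frac{1}{3} - D$
$L = -932$ ($L = 6 \left(\left(- \frac{1}{3} - 55\right) - 2 \cdot 50\right) = 6 \left(\left(- \frac{1}{3} - 55\right) - 100\right) = 6 \left(- \frac{166}{3} - 100\right) = 6 \left(- \frac{466}{3}\right) = -932$)
$21824 - L = 21824 - -932 = 21824 + 932 = 22756$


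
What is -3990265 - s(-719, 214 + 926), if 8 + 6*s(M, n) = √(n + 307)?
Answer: -11970791/3 - √1447/6 ≈ -3.9903e+6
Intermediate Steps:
s(M, n) = -4/3 + √(307 + n)/6 (s(M, n) = -4/3 + √(n + 307)/6 = -4/3 + √(307 + n)/6)
-3990265 - s(-719, 214 + 926) = -3990265 - (-4/3 + √(307 + (214 + 926))/6) = -3990265 - (-4/3 + √(307 + 1140)/6) = -3990265 - (-4/3 + √1447/6) = -3990265 + (4/3 - √1447/6) = -11970791/3 - √1447/6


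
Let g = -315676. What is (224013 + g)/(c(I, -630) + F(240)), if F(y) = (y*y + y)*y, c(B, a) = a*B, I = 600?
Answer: -8333/1227600 ≈ -0.0067880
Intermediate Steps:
c(B, a) = B*a
F(y) = y*(y + y²) (F(y) = (y² + y)*y = (y + y²)*y = y*(y + y²))
(224013 + g)/(c(I, -630) + F(240)) = (224013 - 315676)/(600*(-630) + 240²*(1 + 240)) = -91663/(-378000 + 57600*241) = -91663/(-378000 + 13881600) = -91663/13503600 = -91663*1/13503600 = -8333/1227600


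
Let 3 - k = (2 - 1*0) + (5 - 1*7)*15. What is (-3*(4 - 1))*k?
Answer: -279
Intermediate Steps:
k = 31 (k = 3 - ((2 - 1*0) + (5 - 1*7)*15) = 3 - ((2 + 0) + (5 - 7)*15) = 3 - (2 - 2*15) = 3 - (2 - 30) = 3 - 1*(-28) = 3 + 28 = 31)
(-3*(4 - 1))*k = -3*(4 - 1)*31 = -3*3*31 = -9*31 = -279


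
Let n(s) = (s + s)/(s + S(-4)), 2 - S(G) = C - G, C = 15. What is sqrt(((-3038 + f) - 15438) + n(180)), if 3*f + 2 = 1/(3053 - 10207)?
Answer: I*sqrt(4614144794147982)/499758 ≈ 135.92*I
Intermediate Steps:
f = -14309/21462 (f = -2/3 + 1/(3*(3053 - 10207)) = -2/3 + (1/3)/(-7154) = -2/3 + (1/3)*(-1/7154) = -2/3 - 1/21462 = -14309/21462 ≈ -0.66671)
S(G) = -13 + G (S(G) = 2 - (15 - G) = 2 + (-15 + G) = -13 + G)
n(s) = 2*s/(-17 + s) (n(s) = (s + s)/(s + (-13 - 4)) = (2*s)/(s - 17) = (2*s)/(-17 + s) = 2*s/(-17 + s))
sqrt(((-3038 + f) - 15438) + n(180)) = sqrt(((-3038 - 14309/21462) - 15438) + 2*180/(-17 + 180)) = sqrt((-65215865/21462 - 15438) + 2*180/163) = sqrt(-396546221/21462 + 2*180*(1/163)) = sqrt(-396546221/21462 + 360/163) = sqrt(-64629307703/3498306) = I*sqrt(4614144794147982)/499758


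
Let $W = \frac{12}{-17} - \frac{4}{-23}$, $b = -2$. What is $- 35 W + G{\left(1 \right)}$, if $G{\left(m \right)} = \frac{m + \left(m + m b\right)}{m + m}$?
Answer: $\frac{7280}{391} \approx 18.619$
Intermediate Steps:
$G{\left(m \right)} = 0$ ($G{\left(m \right)} = \frac{m + \left(m + m \left(-2\right)\right)}{m + m} = \frac{m + \left(m - 2 m\right)}{2 m} = \left(m - m\right) \frac{1}{2 m} = 0 \frac{1}{2 m} = 0$)
$W = - \frac{208}{391}$ ($W = 12 \left(- \frac{1}{17}\right) - - \frac{4}{23} = - \frac{12}{17} + \frac{4}{23} = - \frac{208}{391} \approx -0.53197$)
$- 35 W + G{\left(1 \right)} = \left(-35\right) \left(- \frac{208}{391}\right) + 0 = \frac{7280}{391} + 0 = \frac{7280}{391}$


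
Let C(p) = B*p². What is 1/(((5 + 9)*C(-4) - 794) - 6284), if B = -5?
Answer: -1/8198 ≈ -0.00012198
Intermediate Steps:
C(p) = -5*p²
1/(((5 + 9)*C(-4) - 794) - 6284) = 1/(((5 + 9)*(-5*(-4)²) - 794) - 6284) = 1/((14*(-5*16) - 794) - 6284) = 1/((14*(-80) - 794) - 6284) = 1/((-1120 - 794) - 6284) = 1/(-1914 - 6284) = 1/(-8198) = -1/8198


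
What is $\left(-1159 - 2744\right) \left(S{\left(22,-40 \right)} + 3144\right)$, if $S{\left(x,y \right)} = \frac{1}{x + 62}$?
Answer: $- \frac{343590197}{28} \approx -1.2271 \cdot 10^{7}$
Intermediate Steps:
$S{\left(x,y \right)} = \frac{1}{62 + x}$
$\left(-1159 - 2744\right) \left(S{\left(22,-40 \right)} + 3144\right) = \left(-1159 - 2744\right) \left(\frac{1}{62 + 22} + 3144\right) = - 3903 \left(\frac{1}{84} + 3144\right) = \left(-3903\right) \frac{264097}{84} = - \frac{343590197}{28}$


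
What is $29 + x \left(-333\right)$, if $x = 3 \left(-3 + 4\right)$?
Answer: $-970$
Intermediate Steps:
$x = 3$ ($x = 3 \cdot 1 = 3$)
$29 + x \left(-333\right) = 29 + 3 \left(-333\right) = 29 - 999 = -970$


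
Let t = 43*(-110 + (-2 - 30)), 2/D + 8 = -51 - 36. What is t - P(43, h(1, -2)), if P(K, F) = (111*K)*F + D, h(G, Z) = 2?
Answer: -1486938/95 ≈ -15652.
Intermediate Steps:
D = -2/95 (D = 2/(-8 + (-51 - 36)) = 2/(-8 - 87) = 2/(-95) = 2*(-1/95) = -2/95 ≈ -0.021053)
P(K, F) = -2/95 + 111*F*K (P(K, F) = (111*K)*F - 2/95 = 111*F*K - 2/95 = -2/95 + 111*F*K)
t = -6106 (t = 43*(-110 - 32) = 43*(-142) = -6106)
t - P(43, h(1, -2)) = -6106 - (-2/95 + 111*2*43) = -6106 - (-2/95 + 9546) = -6106 - 1*906868/95 = -6106 - 906868/95 = -1486938/95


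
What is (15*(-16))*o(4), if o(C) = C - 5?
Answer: 240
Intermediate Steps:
o(C) = -5 + C
(15*(-16))*o(4) = (15*(-16))*(-5 + 4) = -240*(-1) = 240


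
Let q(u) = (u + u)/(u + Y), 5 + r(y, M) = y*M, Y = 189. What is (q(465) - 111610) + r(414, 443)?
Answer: 7824938/109 ≈ 71788.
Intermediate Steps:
r(y, M) = -5 + M*y (r(y, M) = -5 + y*M = -5 + M*y)
q(u) = 2*u/(189 + u) (q(u) = (u + u)/(u + 189) = (2*u)/(189 + u) = 2*u/(189 + u))
(q(465) - 111610) + r(414, 443) = (2*465/(189 + 465) - 111610) + (-5 + 443*414) = (2*465/654 - 111610) + (-5 + 183402) = (2*465*(1/654) - 111610) + 183397 = (155/109 - 111610) + 183397 = -12165335/109 + 183397 = 7824938/109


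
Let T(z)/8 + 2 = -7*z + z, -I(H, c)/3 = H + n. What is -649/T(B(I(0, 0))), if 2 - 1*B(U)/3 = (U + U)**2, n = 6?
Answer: -649/186320 ≈ -0.0034833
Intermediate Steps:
I(H, c) = -18 - 3*H (I(H, c) = -3*(H + 6) = -3*(6 + H) = -18 - 3*H)
B(U) = 6 - 12*U**2 (B(U) = 6 - 3*(U + U)**2 = 6 - 3*4*U**2 = 6 - 12*U**2)
T(z) = -16 - 48*z (T(z) = -16 + 8*(-7*z + z) = -16 + 8*(-6*z) = -16 - 48*z)
-649/T(B(I(0, 0))) = -649/(-16 - 48*(6 - 12*(-18 - 3*0)**2)) = -649/(-16 - 48*(6 - 12*(-18 + 0)**2)) = -649/(-16 - 48*(6 - 12*(-18)**2)) = -649/(-16 - 48*(6 - 12*324)) = -649/(-16 - 48*(6 - 3888)) = -649/(-16 - 48*(-3882)) = -649/(-16 + 186336) = -649/186320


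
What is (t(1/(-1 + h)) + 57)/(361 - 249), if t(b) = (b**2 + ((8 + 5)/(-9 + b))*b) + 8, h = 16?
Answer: 1956959/3376800 ≈ 0.57953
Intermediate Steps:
t(b) = 8 + b**2 + 13*b/(-9 + b) (t(b) = (b**2 + (13/(-9 + b))*b) + 8 = (b**2 + 13*b/(-9 + b)) + 8 = 8 + b**2 + 13*b/(-9 + b))
(t(1/(-1 + h)) + 57)/(361 - 249) = ((-72 + (1/(-1 + 16))**3 - 9/(-1 + 16)**2 + 21/(-1 + 16))/(-9 + 1/(-1 + 16)) + 57)/(361 - 249) = ((-72 + (1/15)**3 - 9*(1/15)**2 + 21/15)/(-9 + 1/15) + 57)/112 = ((-72 + (1/15)**3 - 9*(1/15)**2 + 21*(1/15))/(-9 + 1/15) + 57)*(1/112) = ((-72 + 1/3375 - 9*1/225 + 7/5)/(-134/15) + 57)*(1/112) = (-15*(-72 + 1/3375 - 1/25 + 7/5)/134 + 57)*(1/112) = (-15/134*(-238409/3375) + 57)*(1/112) = (238409/30150 + 57)*(1/112) = (1956959/30150)*(1/112) = 1956959/3376800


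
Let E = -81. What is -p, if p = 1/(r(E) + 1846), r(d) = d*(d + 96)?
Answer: -1/631 ≈ -0.0015848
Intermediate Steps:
r(d) = d*(96 + d)
p = 1/631 (p = 1/(-81*(96 - 81) + 1846) = 1/(-81*15 + 1846) = 1/(-1215 + 1846) = 1/631 ≈ 0.0015848)
-p = -1*1/631 = -1/631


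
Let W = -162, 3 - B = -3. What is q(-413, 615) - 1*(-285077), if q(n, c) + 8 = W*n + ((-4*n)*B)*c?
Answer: 6447855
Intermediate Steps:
B = 6 (B = 3 - 1*(-3) = 3 + 3 = 6)
q(n, c) = -8 - 162*n - 24*c*n (q(n, c) = -8 + (-162*n + (-4*n*6)*c) = -8 + (-162*n + (-24*n)*c) = -8 + (-162*n - 24*c*n) = -8 - 162*n - 24*c*n)
q(-413, 615) - 1*(-285077) = (-8 - 162*(-413) - 24*615*(-413)) - 1*(-285077) = (-8 + 66906 + 6095880) + 285077 = 6162778 + 285077 = 6447855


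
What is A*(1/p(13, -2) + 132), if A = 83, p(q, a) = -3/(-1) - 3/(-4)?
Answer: 164672/15 ≈ 10978.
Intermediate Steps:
p(q, a) = 15/4 (p(q, a) = -3*(-1) - 3*(-¼) = 3 + ¾ = 15/4)
A*(1/p(13, -2) + 132) = 83*(1/(15/4) + 132) = 83*(4/15 + 132) = 83*(1984/15) = 164672/15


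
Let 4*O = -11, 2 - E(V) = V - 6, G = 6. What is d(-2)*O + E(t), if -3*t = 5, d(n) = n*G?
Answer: 128/3 ≈ 42.667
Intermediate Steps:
d(n) = 6*n (d(n) = n*6 = 6*n)
t = -5/3 (t = -⅓*5 = -5/3 ≈ -1.6667)
E(V) = 8 - V (E(V) = 2 - (V - 6) = 2 - (-6 + V) = 2 + (6 - V) = 8 - V)
O = -11/4 (O = (¼)*(-11) = -11/4 ≈ -2.7500)
d(-2)*O + E(t) = (6*(-2))*(-11/4) + (8 - 1*(-5/3)) = -12*(-11/4) + (8 + 5/3) = 33 + 29/3 = 128/3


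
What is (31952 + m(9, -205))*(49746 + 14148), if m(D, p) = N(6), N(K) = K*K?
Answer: 2043841272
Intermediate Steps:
N(K) = K**2
m(D, p) = 36 (m(D, p) = 6**2 = 36)
(31952 + m(9, -205))*(49746 + 14148) = (31952 + 36)*(49746 + 14148) = 31988*63894 = 2043841272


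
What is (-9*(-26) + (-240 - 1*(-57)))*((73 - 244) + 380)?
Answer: 10659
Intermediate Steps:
(-9*(-26) + (-240 - 1*(-57)))*((73 - 244) + 380) = (234 + (-240 + 57))*(-171 + 380) = (234 - 183)*209 = 51*209 = 10659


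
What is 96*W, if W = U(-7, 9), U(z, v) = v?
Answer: 864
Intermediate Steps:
W = 9
96*W = 96*9 = 864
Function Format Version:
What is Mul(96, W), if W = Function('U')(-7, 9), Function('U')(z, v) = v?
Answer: 864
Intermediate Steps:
W = 9
Mul(96, W) = Mul(96, 9) = 864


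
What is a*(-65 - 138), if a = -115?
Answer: 23345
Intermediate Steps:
a*(-65 - 138) = -115*(-65 - 138) = -115*(-203) = 23345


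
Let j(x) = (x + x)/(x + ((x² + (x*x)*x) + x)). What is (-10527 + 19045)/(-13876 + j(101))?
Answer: -43884736/71489151 ≈ -0.61387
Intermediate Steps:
j(x) = 2*x/(x² + x³ + 2*x) (j(x) = (2*x)/(x + ((x² + x²*x) + x)) = (2*x)/(x + ((x² + x³) + x)) = (2*x)/(x + (x + x² + x³)) = (2*x)/(x² + x³ + 2*x) = 2*x/(x² + x³ + 2*x))
(-10527 + 19045)/(-13876 + j(101)) = (-10527 + 19045)/(-13876 + 2/(2 + 101 + 101²)) = 8518/(-13876 + 2/(2 + 101 + 10201)) = 8518/(-13876 + 2/10304) = 8518/(-13876 + 2*(1/10304)) = 8518/(-13876 + 1/5152) = 8518/(-71489151/5152) = 8518*(-5152/71489151) = -43884736/71489151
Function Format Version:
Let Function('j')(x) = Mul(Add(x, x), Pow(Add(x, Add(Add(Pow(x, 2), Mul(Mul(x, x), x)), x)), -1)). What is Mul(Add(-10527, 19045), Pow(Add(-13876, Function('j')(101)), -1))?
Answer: Rational(-43884736, 71489151) ≈ -0.61387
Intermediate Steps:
Function('j')(x) = Mul(2, x, Pow(Add(Pow(x, 2), Pow(x, 3), Mul(2, x)), -1)) (Function('j')(x) = Mul(Mul(2, x), Pow(Add(x, Add(Add(Pow(x, 2), Mul(Pow(x, 2), x)), x)), -1)) = Mul(Mul(2, x), Pow(Add(x, Add(Add(Pow(x, 2), Pow(x, 3)), x)), -1)) = Mul(Mul(2, x), Pow(Add(x, Add(x, Pow(x, 2), Pow(x, 3))), -1)) = Mul(Mul(2, x), Pow(Add(Pow(x, 2), Pow(x, 3), Mul(2, x)), -1)) = Mul(2, x, Pow(Add(Pow(x, 2), Pow(x, 3), Mul(2, x)), -1)))
Mul(Add(-10527, 19045), Pow(Add(-13876, Function('j')(101)), -1)) = Mul(Add(-10527, 19045), Pow(Add(-13876, Mul(2, Pow(Add(2, 101, Pow(101, 2)), -1))), -1)) = Mul(8518, Pow(Add(-13876, Mul(2, Pow(Add(2, 101, 10201), -1))), -1)) = Mul(8518, Pow(Add(-13876, Mul(2, Pow(10304, -1))), -1)) = Mul(8518, Pow(Add(-13876, Mul(2, Rational(1, 10304))), -1)) = Mul(8518, Pow(Add(-13876, Rational(1, 5152)), -1)) = Mul(8518, Pow(Rational(-71489151, 5152), -1)) = Mul(8518, Rational(-5152, 71489151)) = Rational(-43884736, 71489151)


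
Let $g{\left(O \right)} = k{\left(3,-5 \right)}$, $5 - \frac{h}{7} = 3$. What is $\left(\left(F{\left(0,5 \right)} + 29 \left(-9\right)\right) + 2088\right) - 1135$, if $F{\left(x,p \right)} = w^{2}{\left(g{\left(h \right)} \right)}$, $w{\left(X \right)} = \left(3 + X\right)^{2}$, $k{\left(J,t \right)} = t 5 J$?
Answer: $26874548$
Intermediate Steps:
$h = 14$ ($h = 35 - 21 = 14$)
$k{\left(J,t \right)} = 5 J t$ ($k{\left(J,t \right)} = 5 t J = 5 J t$)
$g{\left(O \right)} = -75$ ($g{\left(O \right)} = 5 \cdot 3 \left(-5\right) = -75$)
$F{\left(x,p \right)} = 26873856$ ($F{\left(x,p \right)} = \left(\left(3 - 75\right)^{2}\right)^{2} = \left(\left(-72\right)^{2}\right)^{2} = 5184^{2} = 26873856$)
$\left(\left(F{\left(0,5 \right)} + 29 \left(-9\right)\right) + 2088\right) - 1135 = \left(\left(26873856 + 29 \left(-9\right)\right) + 2088\right) - 1135 = \left(\left(26873856 - 261\right) + 2088\right) - 1135 = \left(26873595 + 2088\right) - 1135 = 26875683 - 1135 = 26874548$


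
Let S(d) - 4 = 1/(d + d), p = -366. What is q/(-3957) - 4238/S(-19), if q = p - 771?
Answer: -212359807/199169 ≈ -1066.2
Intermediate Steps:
q = -1137 (q = -366 - 771 = -1137)
S(d) = 4 + 1/(2*d) (S(d) = 4 + 1/(d + d) = 4 + 1/(2*d))
q/(-3957) - 4238/S(-19) = -1137/(-3957) - 4238/(4 + (½)/(-19)) = -1137*(-1/3957) - 4238/(4 + (½)*(-1/19)) = 379/1319 - 4238/(4 - 1/38) = 379/1319 - 4238/151/38 = 379/1319 - 4238*38/151 = 379/1319 - 161044/151 = -212359807/199169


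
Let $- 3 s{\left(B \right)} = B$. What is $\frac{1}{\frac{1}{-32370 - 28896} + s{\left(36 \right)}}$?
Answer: $- \frac{61266}{735193} \approx -0.083333$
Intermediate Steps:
$s{\left(B \right)} = - \frac{B}{3}$
$\frac{1}{\frac{1}{-32370 - 28896} + s{\left(36 \right)}} = \frac{1}{\frac{1}{-32370 - 28896} - 12} = \frac{1}{\frac{1}{-61266} - 12} = \frac{1}{- \frac{1}{61266} - 12} = \frac{1}{- \frac{735193}{61266}} = - \frac{61266}{735193}$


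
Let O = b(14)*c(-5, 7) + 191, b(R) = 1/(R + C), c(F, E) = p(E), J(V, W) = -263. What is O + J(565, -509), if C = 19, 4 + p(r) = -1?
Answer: -2381/33 ≈ -72.151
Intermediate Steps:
p(r) = -5 (p(r) = -4 - 1 = -5)
c(F, E) = -5
b(R) = 1/(19 + R) (b(R) = 1/(R + 19) = 1/(19 + R))
O = 6298/33 (O = -5/(19 + 14) + 191 = -5/33 + 191 = 6298/33 ≈ 190.85)
O + J(565, -509) = 6298/33 - 263 = -2381/33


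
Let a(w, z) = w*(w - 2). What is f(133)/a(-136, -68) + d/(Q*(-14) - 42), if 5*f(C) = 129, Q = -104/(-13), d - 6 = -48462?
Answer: 757855151/2408560 ≈ 314.65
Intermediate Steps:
d = -48456 (d = 6 - 48462 = -48456)
Q = 8 (Q = -104*(-1/13) = 8)
f(C) = 129/5 (f(C) = (⅕)*129 = 129/5)
a(w, z) = w*(-2 + w)
f(133)/a(-136, -68) + d/(Q*(-14) - 42) = 129/(5*((-136*(-2 - 136)))) - 48456/(8*(-14) - 42) = 129/(5*((-136*(-138)))) - 48456/(-112 - 42) = (129/5)/18768 - 48456/(-154) = (129/5)*(1/18768) - 48456*(-1/154) = 43/31280 + 24228/77 = 757855151/2408560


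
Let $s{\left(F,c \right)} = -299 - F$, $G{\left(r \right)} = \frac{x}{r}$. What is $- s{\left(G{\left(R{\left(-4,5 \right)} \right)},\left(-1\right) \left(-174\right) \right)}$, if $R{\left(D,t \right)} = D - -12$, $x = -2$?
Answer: $\frac{1195}{4} \approx 298.75$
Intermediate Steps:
$R{\left(D,t \right)} = 12 + D$ ($R{\left(D,t \right)} = D + 12 = 12 + D$)
$G{\left(r \right)} = - \frac{2}{r}$
$- s{\left(G{\left(R{\left(-4,5 \right)} \right)},\left(-1\right) \left(-174\right) \right)} = - (-299 - - \frac{2}{12 - 4}) = - (-299 - - \frac{2}{8}) = - (-299 - \left(-2\right) \frac{1}{8}) = - (-299 - - \frac{1}{4}) = - (-299 + \frac{1}{4}) = \left(-1\right) \left(- \frac{1195}{4}\right) = \frac{1195}{4}$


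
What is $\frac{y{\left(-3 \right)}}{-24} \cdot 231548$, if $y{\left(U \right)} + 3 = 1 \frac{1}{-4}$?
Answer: $\frac{752531}{24} \approx 31355.0$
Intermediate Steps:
$y{\left(U \right)} = - \frac{13}{4}$ ($y{\left(U \right)} = -3 + 1 \frac{1}{-4} = -3 + 1 \left(- \frac{1}{4}\right) = -3 - \frac{1}{4} = - \frac{13}{4}$)
$\frac{y{\left(-3 \right)}}{-24} \cdot 231548 = - \frac{13}{4 \left(-24\right)} 231548 = \left(- \frac{13}{4}\right) \left(- \frac{1}{24}\right) 231548 = \frac{13}{96} \cdot 231548 = \frac{752531}{24}$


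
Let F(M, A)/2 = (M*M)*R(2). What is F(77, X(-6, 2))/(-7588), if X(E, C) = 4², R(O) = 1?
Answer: -847/542 ≈ -1.5627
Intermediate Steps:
X(E, C) = 16
F(M, A) = 2*M² (F(M, A) = 2*((M*M)*1) = 2*(M²*1) = 2*M²)
F(77, X(-6, 2))/(-7588) = (2*77²)/(-7588) = (2*5929)*(-1/7588) = 11858*(-1/7588) = -847/542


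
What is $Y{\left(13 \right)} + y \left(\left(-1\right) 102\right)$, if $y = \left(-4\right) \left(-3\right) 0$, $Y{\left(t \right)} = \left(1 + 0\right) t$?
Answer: $13$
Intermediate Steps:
$Y{\left(t \right)} = t$ ($Y{\left(t \right)} = 1 t = t$)
$y = 0$ ($y = 12 \cdot 0 = 0$)
$Y{\left(13 \right)} + y \left(\left(-1\right) 102\right) = 13 + 0 \left(\left(-1\right) 102\right) = 13 + 0 \left(-102\right) = 13 + 0 = 13$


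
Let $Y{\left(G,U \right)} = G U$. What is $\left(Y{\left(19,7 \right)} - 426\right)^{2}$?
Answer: $85849$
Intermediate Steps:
$\left(Y{\left(19,7 \right)} - 426\right)^{2} = \left(19 \cdot 7 - 426\right)^{2} = \left(133 - 426\right)^{2} = \left(-293\right)^{2} = 85849$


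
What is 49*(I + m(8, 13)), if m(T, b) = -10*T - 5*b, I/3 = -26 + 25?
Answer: -7252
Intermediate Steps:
I = -3 (I = 3*(-26 + 25) = 3*(-1) = -3)
49*(I + m(8, 13)) = 49*(-3 + (-10*8 - 5*13)) = 49*(-3 + (-80 - 65)) = 49*(-3 - 145) = 49*(-148) = -7252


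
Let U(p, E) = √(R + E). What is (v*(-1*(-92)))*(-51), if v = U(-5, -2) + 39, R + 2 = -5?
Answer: -182988 - 14076*I ≈ -1.8299e+5 - 14076.0*I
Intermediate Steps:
R = -7 (R = -2 - 5 = -7)
U(p, E) = √(-7 + E)
v = 39 + 3*I (v = √(-7 - 2) + 39 = √(-9) + 39 = 3*I + 39 = 39 + 3*I ≈ 39.0 + 3.0*I)
(v*(-1*(-92)))*(-51) = ((39 + 3*I)*(-1*(-92)))*(-51) = ((39 + 3*I)*92)*(-51) = (3588 + 276*I)*(-51) = -182988 - 14076*I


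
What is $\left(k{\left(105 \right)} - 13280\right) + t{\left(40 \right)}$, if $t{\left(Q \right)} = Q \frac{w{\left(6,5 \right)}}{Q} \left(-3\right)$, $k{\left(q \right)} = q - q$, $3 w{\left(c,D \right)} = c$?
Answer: $-13286$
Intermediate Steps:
$w{\left(c,D \right)} = \frac{c}{3}$
$k{\left(q \right)} = 0$
$t{\left(Q \right)} = -6$ ($t{\left(Q \right)} = Q \frac{\frac{1}{3} \cdot 6}{Q} \left(-3\right) = Q \frac{2}{Q} \left(-3\right) = 2 \left(-3\right) = -6$)
$\left(k{\left(105 \right)} - 13280\right) + t{\left(40 \right)} = \left(0 - 13280\right) - 6 = -13280 - 6 = -13286$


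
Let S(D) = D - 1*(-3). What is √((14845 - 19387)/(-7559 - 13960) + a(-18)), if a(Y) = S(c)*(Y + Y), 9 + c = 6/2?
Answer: √618629806/2391 ≈ 10.402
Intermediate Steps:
c = -6 (c = -9 + 6/2 = -9 + 6*(½) = -9 + 3 = -6)
S(D) = 3 + D (S(D) = D + 3 = 3 + D)
a(Y) = -6*Y (a(Y) = (3 - 6)*(Y + Y) = -6*Y)
√((14845 - 19387)/(-7559 - 13960) + a(-18)) = √((14845 - 19387)/(-7559 - 13960) - 6*(-18)) = √(-4542/(-21519) + 108) = √(-4542*(-1/21519) + 108) = √(1514/7173 + 108) = √(776198/7173) = √618629806/2391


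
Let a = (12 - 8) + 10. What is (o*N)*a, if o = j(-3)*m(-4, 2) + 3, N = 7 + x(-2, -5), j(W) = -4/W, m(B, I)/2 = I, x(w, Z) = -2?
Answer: 1750/3 ≈ 583.33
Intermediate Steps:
m(B, I) = 2*I
a = 14 (a = 4 + 10 = 14)
N = 5 (N = 7 - 2 = 5)
o = 25/3 (o = (-4/(-3))*(2*2) + 3 = -4*(-⅓)*4 + 3 = (4/3)*4 + 3 = 16/3 + 3 = 25/3 ≈ 8.3333)
(o*N)*a = ((25/3)*5)*14 = (125/3)*14 = 1750/3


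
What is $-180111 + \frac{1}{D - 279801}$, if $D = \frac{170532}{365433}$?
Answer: $- \frac{6138684087068948}{34082782767} \approx -1.8011 \cdot 10^{5}$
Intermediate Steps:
$D = \frac{56844}{121811}$ ($D = 170532 \cdot \frac{1}{365433} = \frac{56844}{121811} \approx 0.46666$)
$-180111 + \frac{1}{D - 279801} = -180111 + \frac{1}{\frac{56844}{121811} - 279801} = -180111 + \frac{1}{- \frac{34082782767}{121811}} = -180111 - \frac{121811}{34082782767} = - \frac{6138684087068948}{34082782767}$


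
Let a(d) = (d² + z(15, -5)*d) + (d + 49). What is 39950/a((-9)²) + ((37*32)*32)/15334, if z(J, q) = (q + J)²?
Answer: 586497354/113402597 ≈ 5.1718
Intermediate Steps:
z(J, q) = (J + q)²
a(d) = 49 + d² + 101*d (a(d) = (d² + (15 - 5)²*d) + (d + 49) = (d² + 10²*d) + (49 + d) = (d² + 100*d) + (49 + d) = 49 + d² + 101*d)
39950/a((-9)²) + ((37*32)*32)/15334 = 39950/(49 + ((-9)²)² + 101*(-9)²) + ((37*32)*32)/15334 = 39950/(49 + 81² + 101*81) + (1184*32)*(1/15334) = 39950/(49 + 6561 + 8181) + 37888*(1/15334) = 39950/14791 + 18944/7667 = 586497354/113402597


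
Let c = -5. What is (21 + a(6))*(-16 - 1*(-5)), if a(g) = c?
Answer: -176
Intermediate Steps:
a(g) = -5
(21 + a(6))*(-16 - 1*(-5)) = (21 - 5)*(-16 - 1*(-5)) = 16*(-16 + 5) = 16*(-11) = -176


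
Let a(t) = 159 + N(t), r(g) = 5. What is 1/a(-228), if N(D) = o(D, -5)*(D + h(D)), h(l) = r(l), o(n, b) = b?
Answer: 1/1274 ≈ 0.00078493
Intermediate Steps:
h(l) = 5
N(D) = -25 - 5*D (N(D) = -5*(D + 5) = -5*(5 + D) = -25 - 5*D)
a(t) = 134 - 5*t (a(t) = 159 + (-25 - 5*t) = 134 - 5*t)
1/a(-228) = 1/(134 - 5*(-228)) = 1/(134 + 1140) = 1/1274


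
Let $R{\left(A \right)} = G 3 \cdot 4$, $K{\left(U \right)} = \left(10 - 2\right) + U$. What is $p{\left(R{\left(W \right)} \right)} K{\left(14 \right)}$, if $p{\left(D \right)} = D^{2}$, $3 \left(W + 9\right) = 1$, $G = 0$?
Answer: $0$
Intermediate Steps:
$W = - \frac{26}{3}$ ($W = -9 + \frac{1}{3} \cdot 1 = -9 + \frac{1}{3} = - \frac{26}{3} \approx -8.6667$)
$K{\left(U \right)} = 8 + U$
$R{\left(A \right)} = 0$ ($R{\left(A \right)} = 0 \cdot 3 \cdot 4 = 0 \cdot 4 = 0$)
$p{\left(R{\left(W \right)} \right)} K{\left(14 \right)} = 0^{2} \left(8 + 14\right) = 0 \cdot 22 = 0$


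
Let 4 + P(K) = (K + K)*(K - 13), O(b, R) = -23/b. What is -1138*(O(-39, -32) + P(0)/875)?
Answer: -22724722/34125 ≈ -665.93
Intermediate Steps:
P(K) = -4 + 2*K*(-13 + K) (P(K) = -4 + (K + K)*(K - 13) = -4 + (2*K)*(-13 + K) = -4 + 2*K*(-13 + K))
-1138*(O(-39, -32) + P(0)/875) = -1138*(-23/(-39) + (-4 - 26*0 + 2*0²)/875) = -1138*(-23*(-1/39) + (-4 + 0 + 2*0)*(1/875)) = -1138*(23/39 + (-4 + 0 + 0)*(1/875)) = -1138*(23/39 - 4*1/875) = -1138*(23/39 - 4/875) = -1138*19969/34125 = -22724722/34125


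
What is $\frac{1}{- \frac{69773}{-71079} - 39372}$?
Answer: $- \frac{71079}{2798452615} \approx -2.5399 \cdot 10^{-5}$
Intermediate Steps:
$\frac{1}{- \frac{69773}{-71079} - 39372} = \frac{1}{- \frac{69773 \left(-1\right)}{71079} - 39372} = \frac{1}{\left(-1\right) \left(- \frac{69773}{71079}\right) - 39372} = \frac{1}{\frac{69773}{71079} - 39372} = \frac{1}{- \frac{2798452615}{71079}} = - \frac{71079}{2798452615}$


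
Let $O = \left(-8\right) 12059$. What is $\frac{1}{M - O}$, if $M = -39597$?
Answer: $\frac{1}{56875} \approx 1.7582 \cdot 10^{-5}$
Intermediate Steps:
$O = -96472$
$\frac{1}{M - O} = \frac{1}{-39597 - -96472} = \frac{1}{-39597 + 96472} = \frac{1}{56875}$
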